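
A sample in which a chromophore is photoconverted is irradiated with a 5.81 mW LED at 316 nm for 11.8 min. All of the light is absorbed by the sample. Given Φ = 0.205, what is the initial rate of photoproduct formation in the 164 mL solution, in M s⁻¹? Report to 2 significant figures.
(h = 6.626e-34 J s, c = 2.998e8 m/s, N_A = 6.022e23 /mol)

Photon energy at 316 nm: hc/λ = (6.626e-34)(2.998e8)/(316e-9) = 6.286e-19 J.
Energy delivered: (5.81 mW)(708 s) = 4.113 J.
Photons incident: 4.113 / 6.286e-19 = 6.543e18, i.e. 6.543e18/6.022e23 = 1.087e-5 mol.
Product formed: 0.205 × 1.087e-5 = 2.228e-6 mol.
Rate: 2.228e-6 mol / (708 s × 0.164 L) = 1.9e-8 M s⁻¹.

1.9e-8 M s⁻¹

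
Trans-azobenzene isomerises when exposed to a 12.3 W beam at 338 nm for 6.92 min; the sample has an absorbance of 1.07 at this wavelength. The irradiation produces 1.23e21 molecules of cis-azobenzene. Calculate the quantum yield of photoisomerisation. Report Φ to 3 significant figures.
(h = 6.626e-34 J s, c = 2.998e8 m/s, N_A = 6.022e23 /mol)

Product: 1.23e21 / 6.022e23 = 0.002043 mol.
Photon energy at 338 nm: hc/λ = (6.626e-34)(2.998e8)/(338e-9) = 5.877e-19 J.
Energy delivered: (12.3 W)(415.2 s) = 5107 J.
Photons incident: 5107 / 5.877e-19 = 8.690e21, i.e. 8.690e21/6.022e23 = 0.01443 mol.
Fraction absorbed: 1 − 10^(−1.07) = 0.9149.
Photons absorbed: 0.9149 × 0.01443 = 0.01320 mol.
Φ = 0.002043 mol / 0.01320 mol photons = 0.155.

Φ = 0.155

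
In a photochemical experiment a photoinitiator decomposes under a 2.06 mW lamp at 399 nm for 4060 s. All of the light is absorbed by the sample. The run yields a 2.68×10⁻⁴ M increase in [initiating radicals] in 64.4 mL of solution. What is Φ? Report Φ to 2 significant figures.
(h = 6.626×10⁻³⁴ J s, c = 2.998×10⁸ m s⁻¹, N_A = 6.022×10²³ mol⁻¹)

Φ = 0.62

Product: (2.68×10⁻⁴ M)(0.0644 L) = 1.726×10⁻⁵ mol.
Photon energy at 399 nm: hc/λ = (6.626×10⁻³⁴)(2.998×10⁸)/(399×10⁻⁹) = 4.979×10⁻¹⁹ J.
Energy delivered: (2.06 mW)(4060 s) = 8.364 J.
Photons incident: 8.364 / 4.979×10⁻¹⁹ = 1.680×10¹⁹, i.e. 1.680×10¹⁹/6.022×10²³ = 2.790×10⁻⁵ mol.
Φ = 1.726×10⁻⁵ mol / 2.790×10⁻⁵ mol photons = 0.62.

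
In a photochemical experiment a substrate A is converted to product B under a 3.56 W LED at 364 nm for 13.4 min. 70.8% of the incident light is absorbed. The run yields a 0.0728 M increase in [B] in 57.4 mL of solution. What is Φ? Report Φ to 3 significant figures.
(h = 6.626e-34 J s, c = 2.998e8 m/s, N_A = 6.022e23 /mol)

Φ = 0.678

Product: (0.0728 M)(0.0574 L) = 0.004179 mol.
Photon energy at 364 nm: hc/λ = (6.626e-34)(2.998e8)/(364e-9) = 5.457e-19 J.
Energy delivered: (3.56 W)(804 s) = 2862 J.
Photons incident: 2862 / 5.457e-19 = 5.245e21, i.e. 5.245e21/6.022e23 = 0.008710 mol.
Photons absorbed: 0.708 × 0.008710 = 0.006167 mol.
Φ = 0.004179 mol / 0.006167 mol photons = 0.678.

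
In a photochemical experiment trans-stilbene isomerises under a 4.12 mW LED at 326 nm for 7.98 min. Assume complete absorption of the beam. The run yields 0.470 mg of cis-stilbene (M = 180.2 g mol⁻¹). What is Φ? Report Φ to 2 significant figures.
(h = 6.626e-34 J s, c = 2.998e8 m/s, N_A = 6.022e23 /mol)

Product: 0.470 mg / 180.2 g mol⁻¹ = 2.608e-6 mol.
Photon energy at 326 nm: hc/λ = (6.626e-34)(2.998e8)/(326e-9) = 6.093e-19 J.
Energy delivered: (4.12 mW)(478.8 s) = 1.973 J.
Photons incident: 1.973 / 6.093e-19 = 3.238e18, i.e. 3.238e18/6.022e23 = 5.377e-6 mol.
Φ = 2.608e-6 mol / 5.377e-6 mol photons = 0.49.

Φ = 0.49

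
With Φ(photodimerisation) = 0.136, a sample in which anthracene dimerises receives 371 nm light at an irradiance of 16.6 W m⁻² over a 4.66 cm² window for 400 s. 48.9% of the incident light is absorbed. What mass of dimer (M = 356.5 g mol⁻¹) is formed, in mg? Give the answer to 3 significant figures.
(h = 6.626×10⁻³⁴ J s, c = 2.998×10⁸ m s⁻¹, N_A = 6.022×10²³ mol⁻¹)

0.228 mg

Photon energy at 371 nm: hc/λ = (6.626×10⁻³⁴)(2.998×10⁸)/(371×10⁻⁹) = 5.354×10⁻¹⁹ J.
Energy delivered: (16.6 W m⁻²)(4.66×10⁻⁴ m²)(400 s) = 3.094 J.
Photons incident: 3.094 / 5.354×10⁻¹⁹ = 5.779×10¹⁸, i.e. 5.779×10¹⁸/6.022×10²³ = 9.596×10⁻⁶ mol.
Photons absorbed: 0.489 × 9.596×10⁻⁶ = 4.692×10⁻⁶ mol.
Product: Φ × n_abs = 0.136 × 4.692×10⁻⁶ = 6.381×10⁻⁷ mol.
Mass: 6.381×10⁻⁷ × 356.5 = 2.275×10⁻⁴ g = 0.228 mg.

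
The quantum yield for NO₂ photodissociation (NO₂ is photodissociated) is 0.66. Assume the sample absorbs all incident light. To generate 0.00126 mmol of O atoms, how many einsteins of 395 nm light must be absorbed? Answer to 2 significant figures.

Product: 0.00126 mmol = 1.26×10⁻⁶ mol.
Photons that must be absorbed: 1.26×10⁻⁶ / 0.66 = 1.909×10⁻⁶ mol.

1.9×10⁻⁶ einstein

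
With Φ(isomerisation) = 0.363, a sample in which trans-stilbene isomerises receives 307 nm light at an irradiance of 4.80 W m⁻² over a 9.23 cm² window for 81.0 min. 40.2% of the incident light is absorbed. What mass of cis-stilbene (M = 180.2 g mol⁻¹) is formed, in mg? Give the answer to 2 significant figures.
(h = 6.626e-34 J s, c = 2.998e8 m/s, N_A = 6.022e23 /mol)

Photon energy at 307 nm: hc/λ = (6.626e-34)(2.998e8)/(307e-9) = 6.471e-19 J.
Energy delivered: (4.80 W m⁻²)(9.23e-4 m²)(4860 s) = 21.53 J.
Photons incident: 21.53 / 6.471e-19 = 3.327e19, i.e. 3.327e19/6.022e23 = 5.525e-5 mol.
Photons absorbed: 0.402 × 5.525e-5 = 2.221e-5 mol.
Product: Φ × n_abs = 0.363 × 2.221e-5 = 8.062e-6 mol.
Mass: 8.062e-6 × 180.2 = 0.001453 g = 1.5 mg.

1.5 mg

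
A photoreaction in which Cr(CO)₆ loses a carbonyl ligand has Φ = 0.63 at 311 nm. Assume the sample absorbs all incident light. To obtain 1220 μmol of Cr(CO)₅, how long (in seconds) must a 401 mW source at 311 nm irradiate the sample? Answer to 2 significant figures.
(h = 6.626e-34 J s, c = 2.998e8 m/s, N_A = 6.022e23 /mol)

Product: 1220 μmol = 0.00122 mol.
Photons that must be absorbed: 0.00122 / 0.63 = 0.001937 mol.
Photon energy: hc/λ = 6.387e-19 J; per mole, 3.846e5 J mol⁻¹.
Energy required: 0.001937 × 3.846e5 = 745.0 J.
Time: 745.0 J / 0.401 W = 1900 s.

t ≈ 1900 s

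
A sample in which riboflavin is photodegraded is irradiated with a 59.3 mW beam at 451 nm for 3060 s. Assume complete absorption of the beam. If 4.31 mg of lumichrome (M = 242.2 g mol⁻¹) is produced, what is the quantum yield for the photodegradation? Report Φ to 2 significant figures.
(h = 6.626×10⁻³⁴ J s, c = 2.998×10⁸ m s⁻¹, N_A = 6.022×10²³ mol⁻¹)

Product: 4.31 mg / 242.2 g mol⁻¹ = 1.780×10⁻⁵ mol.
Photon energy at 451 nm: hc/λ = (6.626×10⁻³⁴)(2.998×10⁸)/(451×10⁻⁹) = 4.405×10⁻¹⁹ J.
Energy delivered: (59.3 mW)(3060 s) = 181.5 J.
Photons incident: 181.5 / 4.405×10⁻¹⁹ = 4.120×10²⁰, i.e. 4.120×10²⁰/6.022×10²³ = 6.842×10⁻⁴ mol.
Φ = 1.780×10⁻⁵ mol / 6.842×10⁻⁴ mol photons = 0.026.

Φ = 0.026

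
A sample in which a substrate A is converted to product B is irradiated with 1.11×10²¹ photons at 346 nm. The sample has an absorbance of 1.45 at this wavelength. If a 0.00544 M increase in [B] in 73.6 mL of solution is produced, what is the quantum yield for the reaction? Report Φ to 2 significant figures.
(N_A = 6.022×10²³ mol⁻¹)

Product: (0.00544 M)(0.0736 L) = 4.004×10⁻⁴ mol.
Moles of photons: 1.11×10²¹ / 6.022×10²³ = 0.001843 mol.
Fraction absorbed: 1 − 10^(−1.45) = 0.9645.
Photons absorbed: 0.9645 × 0.001843 = 0.001778 mol.
Φ = 4.004×10⁻⁴ mol / 0.001778 mol photons = 0.23.

Φ = 0.23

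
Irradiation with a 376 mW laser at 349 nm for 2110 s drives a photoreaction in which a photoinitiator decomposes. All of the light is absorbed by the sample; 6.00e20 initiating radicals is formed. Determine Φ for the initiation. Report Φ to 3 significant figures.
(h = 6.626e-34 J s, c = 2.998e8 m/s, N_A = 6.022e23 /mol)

Φ = 0.430

Product: 6.00e20 / 6.022e23 = 9.963e-4 mol.
Photon energy at 349 nm: hc/λ = (6.626e-34)(2.998e8)/(349e-9) = 5.692e-19 J.
Energy delivered: (376 mW)(2110 s) = 793.4 J.
Photons incident: 793.4 / 5.692e-19 = 1.394e21, i.e. 1.394e21/6.022e23 = 0.002315 mol.
Φ = 9.963e-4 mol / 0.002315 mol photons = 0.430.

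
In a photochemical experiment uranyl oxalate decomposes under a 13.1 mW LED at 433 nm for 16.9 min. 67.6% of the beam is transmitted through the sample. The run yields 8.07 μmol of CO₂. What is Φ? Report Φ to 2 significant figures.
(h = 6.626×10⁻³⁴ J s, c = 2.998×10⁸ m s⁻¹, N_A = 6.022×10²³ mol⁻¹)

Φ = 0.52

Product: 8.07 μmol = 8.07×10⁻⁶ mol.
Photon energy at 433 nm: hc/λ = (6.626×10⁻³⁴)(2.998×10⁸)/(433×10⁻⁹) = 4.588×10⁻¹⁹ J.
Energy delivered: (13.1 mW)(1014 s) = 13.28 J.
Photons incident: 13.28 / 4.588×10⁻¹⁹ = 2.895×10¹⁹, i.e. 2.895×10¹⁹/6.022×10²³ = 4.807×10⁻⁵ mol.
Fraction absorbed: 1 − 67.6/100 = 0.3240.
Photons absorbed: 0.3240 × 4.807×10⁻⁵ = 1.557×10⁻⁵ mol.
Φ = 8.07×10⁻⁶ mol / 1.557×10⁻⁵ mol photons = 0.52.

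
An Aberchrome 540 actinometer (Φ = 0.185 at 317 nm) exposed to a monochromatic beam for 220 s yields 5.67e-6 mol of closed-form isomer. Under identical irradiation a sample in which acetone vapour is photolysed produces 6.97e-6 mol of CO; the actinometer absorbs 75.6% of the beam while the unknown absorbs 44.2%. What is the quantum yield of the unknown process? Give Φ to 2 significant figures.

Φ = 0.39

Photons absorbed by the actinometer: 5.67e-6 / 0.185 = 3.065e-5 mol.
Incident flux: 3.065e-5 / 0.756 = 4.054e-5 einstein.
Absorbed by unknown: 0.442 × 4.054e-5 = 1.792e-5 mol.
Φ(unknown) = 6.97e-6 / 1.792e-5 = 0.39.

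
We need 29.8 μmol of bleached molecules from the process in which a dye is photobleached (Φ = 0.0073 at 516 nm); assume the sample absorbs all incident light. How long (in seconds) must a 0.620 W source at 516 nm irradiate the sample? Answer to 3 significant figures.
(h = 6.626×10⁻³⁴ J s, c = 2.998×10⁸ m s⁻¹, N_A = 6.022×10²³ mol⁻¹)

t ≈ 1530 s

Product: 29.8 μmol = 2.98×10⁻⁵ mol.
Photons that must be absorbed: 2.98×10⁻⁵ / 0.0073 = 0.004082 mol.
Photon energy: hc/λ = 3.850×10⁻¹⁹ J; per mole, 2.318×10⁵ J mol⁻¹.
Energy required: 0.004082 × 2.318×10⁵ = 946.2 J.
Time: 946.2 J / 0.62 W = 1530 s.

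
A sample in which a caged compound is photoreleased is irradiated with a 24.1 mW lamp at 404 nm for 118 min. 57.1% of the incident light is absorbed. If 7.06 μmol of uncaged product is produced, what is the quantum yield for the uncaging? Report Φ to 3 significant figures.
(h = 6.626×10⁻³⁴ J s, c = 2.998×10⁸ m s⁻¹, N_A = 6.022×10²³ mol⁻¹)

Product: 7.06 μmol = 7.06×10⁻⁶ mol.
Photon energy at 404 nm: hc/λ = (6.626×10⁻³⁴)(2.998×10⁸)/(404×10⁻⁹) = 4.917×10⁻¹⁹ J.
Energy delivered: (24.1 mW)(7080 s) = 170.6 J.
Photons incident: 170.6 / 4.917×10⁻¹⁹ = 3.470×10²⁰, i.e. 3.470×10²⁰/6.022×10²³ = 5.762×10⁻⁴ mol.
Photons absorbed: 0.571 × 5.762×10⁻⁴ = 3.290×10⁻⁴ mol.
Φ = 7.06×10⁻⁶ mol / 3.290×10⁻⁴ mol photons = 0.0215.

Φ = 0.0215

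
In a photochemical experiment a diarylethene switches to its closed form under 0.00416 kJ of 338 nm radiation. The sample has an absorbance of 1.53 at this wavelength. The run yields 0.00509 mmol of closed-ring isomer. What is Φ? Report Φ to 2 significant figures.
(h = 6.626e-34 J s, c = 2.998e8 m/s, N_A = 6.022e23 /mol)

Φ = 0.45

Product: 0.00509 mmol = 5.09e-6 mol.
Photon energy at 338 nm: hc/λ = (6.626e-34)(2.998e8)/(338e-9) = 5.877e-19 J.
Incident energy: 0.00416 kJ = 4.16 J.
Photons incident: 4.16 / 5.877e-19 = 7.078e18, i.e. 7.078e18/6.022e23 = 1.175e-5 mol.
Fraction absorbed: 1 − 10^(−1.53) = 0.9705.
Photons absorbed: 0.9705 × 1.175e-5 = 1.140e-5 mol.
Φ = 5.09e-6 mol / 1.140e-5 mol photons = 0.45.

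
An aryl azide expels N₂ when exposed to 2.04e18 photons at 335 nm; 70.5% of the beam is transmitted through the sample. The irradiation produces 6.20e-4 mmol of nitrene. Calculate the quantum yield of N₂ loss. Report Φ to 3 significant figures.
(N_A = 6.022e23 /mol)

Φ = 0.620

Product: 6.20e-4 mmol = 6.20e-7 mol.
Moles of photons: 2.04e18 / 6.022e23 = 3.388e-6 mol.
Fraction absorbed: 1 − 70.5/100 = 0.2950.
Photons absorbed: 0.2950 × 3.388e-6 = 9.995e-7 mol.
Φ = 6.20e-7 mol / 9.995e-7 mol photons = 0.620.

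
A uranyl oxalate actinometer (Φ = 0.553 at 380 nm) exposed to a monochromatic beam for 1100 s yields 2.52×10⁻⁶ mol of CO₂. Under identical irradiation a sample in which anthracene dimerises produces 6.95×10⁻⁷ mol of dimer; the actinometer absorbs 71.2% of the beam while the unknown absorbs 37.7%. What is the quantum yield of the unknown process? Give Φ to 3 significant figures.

Φ = 0.288

Photons absorbed by the actinometer: 2.52×10⁻⁶ / 0.553 = 4.557×10⁻⁶ mol.
Incident flux: 4.557×10⁻⁶ / 0.712 = 6.400×10⁻⁶ einstein.
Absorbed by unknown: 0.377 × 6.400×10⁻⁶ = 2.413×10⁻⁶ mol.
Φ(unknown) = 6.95×10⁻⁷ / 2.413×10⁻⁶ = 0.288.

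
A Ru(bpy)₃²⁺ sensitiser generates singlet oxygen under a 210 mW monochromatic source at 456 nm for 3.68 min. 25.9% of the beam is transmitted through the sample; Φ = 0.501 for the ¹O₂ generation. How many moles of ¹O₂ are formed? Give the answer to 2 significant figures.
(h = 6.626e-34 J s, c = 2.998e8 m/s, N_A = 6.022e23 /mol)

Photon energy at 456 nm: hc/λ = (6.626e-34)(2.998e8)/(456e-9) = 4.356e-19 J.
Energy delivered: (210 mW)(220.8 s) = 46.37 J.
Photons incident: 46.37 / 4.356e-19 = 1.065e20, i.e. 1.065e20/6.022e23 = 1.769e-4 mol.
Fraction absorbed: 1 − 25.9/100 = 0.7410.
Photons absorbed: 0.7410 × 1.769e-4 = 1.311e-4 mol.
Product: Φ × n_abs = 0.501 × 1.311e-4 = 6.568e-5 mol.

6.6e-5 mol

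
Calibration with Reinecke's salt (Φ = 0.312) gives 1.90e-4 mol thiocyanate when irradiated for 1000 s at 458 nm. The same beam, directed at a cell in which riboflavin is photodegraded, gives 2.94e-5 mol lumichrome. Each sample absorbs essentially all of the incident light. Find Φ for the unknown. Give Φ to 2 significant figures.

Φ = 0.048

Photons absorbed by the actinometer: 1.90e-4 / 0.312 = 6.090e-4 mol.
Φ(unknown) = 2.94e-5 / 6.090e-4 = 0.048.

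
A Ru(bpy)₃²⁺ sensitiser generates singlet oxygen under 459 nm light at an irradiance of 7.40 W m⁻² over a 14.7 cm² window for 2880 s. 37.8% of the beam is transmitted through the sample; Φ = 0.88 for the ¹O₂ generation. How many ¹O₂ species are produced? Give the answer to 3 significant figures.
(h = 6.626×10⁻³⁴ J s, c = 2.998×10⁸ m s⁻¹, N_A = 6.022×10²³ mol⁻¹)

Photon energy at 459 nm: hc/λ = (6.626×10⁻³⁴)(2.998×10⁸)/(459×10⁻⁹) = 4.328×10⁻¹⁹ J.
Energy delivered: (7.40 W m⁻²)(14.7×10⁻⁴ m²)(2880 s) = 31.33 J.
Photons incident: 31.33 / 4.328×10⁻¹⁹ = 7.239×10¹⁹, i.e. 7.239×10¹⁹/6.022×10²³ = 1.202×10⁻⁴ mol.
Fraction absorbed: 1 − 37.8/100 = 0.6220.
Photons absorbed: 0.6220 × 1.202×10⁻⁴ = 7.476×10⁻⁵ mol.
Product: Φ × n_abs = 0.88 × 7.476×10⁻⁵ = 6.579×10⁻⁵ mol.
As a count: 6.579×10⁻⁵ × 6.022×10²³ = 3.96×10¹⁹.

3.96×10¹⁹ species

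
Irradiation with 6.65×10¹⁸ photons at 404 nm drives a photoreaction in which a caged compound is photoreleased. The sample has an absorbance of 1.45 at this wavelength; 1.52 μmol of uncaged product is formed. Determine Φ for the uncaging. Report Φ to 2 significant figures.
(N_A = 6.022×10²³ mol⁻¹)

Product: 1.52 μmol = 1.52×10⁻⁶ mol.
Moles of photons: 6.65×10¹⁸ / 6.022×10²³ = 1.104×10⁻⁵ mol.
Fraction absorbed: 1 − 10^(−1.45) = 0.9645.
Photons absorbed: 0.9645 × 1.104×10⁻⁵ = 1.065×10⁻⁵ mol.
Φ = 1.52×10⁻⁶ mol / 1.065×10⁻⁵ mol photons = 0.14.

Φ = 0.14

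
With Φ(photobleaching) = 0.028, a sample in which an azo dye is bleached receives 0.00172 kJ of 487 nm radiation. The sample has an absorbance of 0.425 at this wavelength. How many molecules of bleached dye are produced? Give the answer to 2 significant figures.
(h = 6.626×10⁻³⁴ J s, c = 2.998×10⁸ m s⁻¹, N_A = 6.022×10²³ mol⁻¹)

Photon energy at 487 nm: hc/λ = (6.626×10⁻³⁴)(2.998×10⁸)/(487×10⁻⁹) = 4.079×10⁻¹⁹ J.
Incident energy: 0.00172 kJ = 1.72 J.
Photons incident: 1.72 / 4.079×10⁻¹⁹ = 4.217×10¹⁸, i.e. 4.217×10¹⁸/6.022×10²³ = 7.003×10⁻⁶ mol.
Fraction absorbed: 1 − 10^(−0.425) = 0.6242.
Photons absorbed: 0.6242 × 7.003×10⁻⁶ = 4.371×10⁻⁶ mol.
Product: Φ × n_abs = 0.028 × 4.371×10⁻⁶ = 1.224×10⁻⁷ mol.
As a count: 1.224×10⁻⁷ × 6.022×10²³ = 7.4×10¹⁶.

7.4×10¹⁶ molecules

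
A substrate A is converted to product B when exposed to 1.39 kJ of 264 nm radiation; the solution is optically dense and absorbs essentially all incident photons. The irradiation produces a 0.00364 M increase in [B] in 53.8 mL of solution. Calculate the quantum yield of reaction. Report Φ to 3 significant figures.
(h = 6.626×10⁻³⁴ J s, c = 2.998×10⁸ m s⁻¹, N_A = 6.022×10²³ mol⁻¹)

Φ = 0.0638

Product: (0.00364 M)(0.0538 L) = 1.958×10⁻⁴ mol.
Photon energy at 264 nm: hc/λ = (6.626×10⁻³⁴)(2.998×10⁸)/(264×10⁻⁹) = 7.525×10⁻¹⁹ J.
Incident energy: 1.39 kJ = 1390 J.
Photons incident: 1390 / 7.525×10⁻¹⁹ = 1.847×10²¹, i.e. 1.847×10²¹/6.022×10²³ = 0.003067 mol.
Φ = 1.958×10⁻⁴ mol / 0.003067 mol photons = 0.0638.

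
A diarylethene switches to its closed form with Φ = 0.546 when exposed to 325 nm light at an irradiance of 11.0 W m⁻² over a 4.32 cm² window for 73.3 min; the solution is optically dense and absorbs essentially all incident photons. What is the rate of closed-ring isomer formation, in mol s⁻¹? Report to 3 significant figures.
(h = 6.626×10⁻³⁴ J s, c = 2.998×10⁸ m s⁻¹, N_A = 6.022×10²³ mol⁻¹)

Photon energy at 325 nm: hc/λ = (6.626×10⁻³⁴)(2.998×10⁸)/(325×10⁻⁹) = 6.112×10⁻¹⁹ J.
Energy delivered: (11.0 W m⁻²)(4.32×10⁻⁴ m²)(4398 s) = 20.90 J.
Photons incident: 20.90 / 6.112×10⁻¹⁹ = 3.420×10¹⁹, i.e. 3.420×10¹⁹/6.022×10²³ = 5.679×10⁻⁵ mol.
Product formed: 0.546 × 5.679×10⁻⁵ = 3.101×10⁻⁵ mol.
Rate: 3.101×10⁻⁵ / 4398 s = 7.05×10⁻⁹ mol s⁻¹.

7.05×10⁻⁹ mol s⁻¹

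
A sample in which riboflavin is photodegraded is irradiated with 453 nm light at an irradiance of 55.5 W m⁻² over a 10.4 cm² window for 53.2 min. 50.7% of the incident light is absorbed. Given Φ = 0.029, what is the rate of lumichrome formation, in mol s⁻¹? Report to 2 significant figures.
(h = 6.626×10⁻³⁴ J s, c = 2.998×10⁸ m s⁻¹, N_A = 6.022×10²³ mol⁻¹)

3.2×10⁻⁹ mol s⁻¹

Photon energy at 453 nm: hc/λ = (6.626×10⁻³⁴)(2.998×10⁸)/(453×10⁻⁹) = 4.385×10⁻¹⁹ J.
Energy delivered: (55.5 W m⁻²)(10.4×10⁻⁴ m²)(3192 s) = 184.2 J.
Photons incident: 184.2 / 4.385×10⁻¹⁹ = 4.201×10²⁰, i.e. 4.201×10²⁰/6.022×10²³ = 6.976×10⁻⁴ mol.
Photons absorbed: 0.507 × 6.976×10⁻⁴ = 3.537×10⁻⁴ mol.
Product formed: 0.029 × 3.537×10⁻⁴ = 1.026×10⁻⁵ mol.
Rate: 1.026×10⁻⁵ / 3192 s = 3.2×10⁻⁹ mol s⁻¹.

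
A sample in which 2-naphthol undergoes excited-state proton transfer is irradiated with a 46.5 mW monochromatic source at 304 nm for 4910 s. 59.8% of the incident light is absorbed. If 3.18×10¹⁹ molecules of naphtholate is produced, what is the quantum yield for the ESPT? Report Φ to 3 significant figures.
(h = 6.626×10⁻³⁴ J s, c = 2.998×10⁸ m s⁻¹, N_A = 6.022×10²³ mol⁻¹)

Φ = 0.152

Product: 3.18×10¹⁹ / 6.022×10²³ = 5.281×10⁻⁵ mol.
Photon energy at 304 nm: hc/λ = (6.626×10⁻³⁴)(2.998×10⁸)/(304×10⁻⁹) = 6.534×10⁻¹⁹ J.
Energy delivered: (46.5 mW)(4910 s) = 228.3 J.
Photons incident: 228.3 / 6.534×10⁻¹⁹ = 3.494×10²⁰, i.e. 3.494×10²⁰/6.022×10²³ = 5.802×10⁻⁴ mol.
Photons absorbed: 0.598 × 5.802×10⁻⁴ = 3.470×10⁻⁴ mol.
Φ = 5.281×10⁻⁵ mol / 3.470×10⁻⁴ mol photons = 0.152.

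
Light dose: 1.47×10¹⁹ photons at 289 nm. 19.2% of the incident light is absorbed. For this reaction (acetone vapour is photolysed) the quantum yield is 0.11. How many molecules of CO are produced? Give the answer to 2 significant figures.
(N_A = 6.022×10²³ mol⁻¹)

Moles of photons: 1.47×10¹⁹ / 6.022×10²³ = 2.441×10⁻⁵ mol.
Photons absorbed: 0.192 × 2.441×10⁻⁵ = 4.687×10⁻⁶ mol.
Product: Φ × n_abs = 0.11 × 4.687×10⁻⁶ = 5.156×10⁻⁷ mol.
As a count: 5.156×10⁻⁷ × 6.022×10²³ = 3.1×10¹⁷.

3.1×10¹⁷ molecules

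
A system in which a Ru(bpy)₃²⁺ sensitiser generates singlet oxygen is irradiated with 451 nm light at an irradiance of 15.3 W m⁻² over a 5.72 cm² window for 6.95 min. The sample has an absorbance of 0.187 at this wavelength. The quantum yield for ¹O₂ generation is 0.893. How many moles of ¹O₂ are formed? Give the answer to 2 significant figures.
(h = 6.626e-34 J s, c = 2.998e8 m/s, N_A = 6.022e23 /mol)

4.3e-6 mol

Photon energy at 451 nm: hc/λ = (6.626e-34)(2.998e8)/(451e-9) = 4.405e-19 J.
Energy delivered: (15.3 W m⁻²)(5.72e-4 m²)(417 s) = 3.649 J.
Photons incident: 3.649 / 4.405e-19 = 8.284e18, i.e. 8.284e18/6.022e23 = 1.376e-5 mol.
Fraction absorbed: 1 − 10^(−0.187) = 0.3499.
Photons absorbed: 0.3499 × 1.376e-5 = 4.815e-6 mol.
Product: Φ × n_abs = 0.893 × 4.815e-6 = 4.300e-6 mol.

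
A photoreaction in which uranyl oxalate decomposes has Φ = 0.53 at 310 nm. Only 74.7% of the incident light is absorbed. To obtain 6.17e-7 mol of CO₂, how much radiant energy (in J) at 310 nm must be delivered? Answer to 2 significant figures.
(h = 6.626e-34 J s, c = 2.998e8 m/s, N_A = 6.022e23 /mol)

0.60 J

Photons that must be absorbed: 6.17e-7 / 0.53 = 1.164e-6 mol.
Incident photons needed: 1.164e-6 / 0.747 = 1.558e-6 mol.
Photon energy: hc/λ = 6.408e-19 J; per mole, 3.859e5 J mol⁻¹.
Energy required: 1.558e-6 × 3.859e5 = 0.60 J.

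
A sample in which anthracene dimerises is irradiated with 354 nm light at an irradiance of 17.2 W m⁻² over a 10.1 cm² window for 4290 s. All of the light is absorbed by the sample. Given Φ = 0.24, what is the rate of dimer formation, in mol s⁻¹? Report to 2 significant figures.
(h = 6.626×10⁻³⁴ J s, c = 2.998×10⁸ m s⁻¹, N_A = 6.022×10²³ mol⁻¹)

Photon energy at 354 nm: hc/λ = (6.626×10⁻³⁴)(2.998×10⁸)/(354×10⁻⁹) = 5.612×10⁻¹⁹ J.
Energy delivered: (17.2 W m⁻²)(10.1×10⁻⁴ m²)(4290 s) = 74.53 J.
Photons incident: 74.53 / 5.612×10⁻¹⁹ = 1.328×10²⁰, i.e. 1.328×10²⁰/6.022×10²³ = 2.205×10⁻⁴ mol.
Product formed: 0.24 × 2.205×10⁻⁴ = 5.292×10⁻⁵ mol.
Rate: 5.292×10⁻⁵ / 4290 s = 1.2×10⁻⁸ mol s⁻¹.

1.2×10⁻⁸ mol s⁻¹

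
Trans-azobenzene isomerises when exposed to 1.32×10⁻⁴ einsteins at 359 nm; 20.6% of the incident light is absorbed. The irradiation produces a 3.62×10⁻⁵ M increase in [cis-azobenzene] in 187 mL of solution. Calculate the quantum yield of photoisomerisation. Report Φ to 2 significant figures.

Φ = 0.25

Product: (3.62×10⁻⁵ M)(0.187 L) = 6.769×10⁻⁶ mol.
Photons absorbed: 0.206 × 1.32×10⁻⁴ = 2.719×10⁻⁵ mol.
Φ = 6.769×10⁻⁶ mol / 2.719×10⁻⁵ mol photons = 0.25.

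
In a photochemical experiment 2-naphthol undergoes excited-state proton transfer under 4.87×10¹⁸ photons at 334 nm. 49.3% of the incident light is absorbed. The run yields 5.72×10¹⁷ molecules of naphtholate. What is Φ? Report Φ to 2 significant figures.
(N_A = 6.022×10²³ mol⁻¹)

Φ = 0.24

Product: 5.72×10¹⁷ / 6.022×10²³ = 9.499×10⁻⁷ mol.
Moles of photons: 4.87×10¹⁸ / 6.022×10²³ = 8.087×10⁻⁶ mol.
Photons absorbed: 0.493 × 8.087×10⁻⁶ = 3.987×10⁻⁶ mol.
Φ = 9.499×10⁻⁷ mol / 3.987×10⁻⁶ mol photons = 0.24.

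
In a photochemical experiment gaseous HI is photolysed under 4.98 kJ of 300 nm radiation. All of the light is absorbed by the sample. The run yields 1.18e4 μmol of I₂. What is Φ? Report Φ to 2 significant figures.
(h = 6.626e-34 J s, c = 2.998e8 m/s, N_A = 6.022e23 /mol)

Product: 1.18e4 μmol = 0.0118 mol.
Photon energy at 300 nm: hc/λ = (6.626e-34)(2.998e8)/(300e-9) = 6.622e-19 J.
Incident energy: 4.98 kJ = 4980 J.
Photons incident: 4980 / 6.622e-19 = 7.520e21, i.e. 7.520e21/6.022e23 = 0.01249 mol.
Φ = 0.0118 mol / 0.01249 mol photons = 0.94.

Φ = 0.94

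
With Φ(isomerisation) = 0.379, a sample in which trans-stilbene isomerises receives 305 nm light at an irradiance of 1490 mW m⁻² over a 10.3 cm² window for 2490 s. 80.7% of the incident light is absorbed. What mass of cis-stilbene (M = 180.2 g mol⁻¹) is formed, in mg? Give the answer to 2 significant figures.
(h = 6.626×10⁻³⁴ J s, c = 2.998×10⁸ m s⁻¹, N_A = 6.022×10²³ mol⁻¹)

0.54 mg

Photon energy at 305 nm: hc/λ = (6.626×10⁻³⁴)(2.998×10⁸)/(305×10⁻⁹) = 6.513×10⁻¹⁹ J.
Energy delivered: (1490 mW m⁻²)(10.3×10⁻⁴ m²)(2490 s) = 3.821 J.
Photons incident: 3.821 / 6.513×10⁻¹⁹ = 5.867×10¹⁸, i.e. 5.867×10¹⁸/6.022×10²³ = 9.743×10⁻⁶ mol.
Photons absorbed: 0.807 × 9.743×10⁻⁶ = 7.863×10⁻⁶ mol.
Product: Φ × n_abs = 0.379 × 7.863×10⁻⁶ = 2.980×10⁻⁶ mol.
Mass: 2.980×10⁻⁶ × 180.2 = 5.370×10⁻⁴ g = 0.54 mg.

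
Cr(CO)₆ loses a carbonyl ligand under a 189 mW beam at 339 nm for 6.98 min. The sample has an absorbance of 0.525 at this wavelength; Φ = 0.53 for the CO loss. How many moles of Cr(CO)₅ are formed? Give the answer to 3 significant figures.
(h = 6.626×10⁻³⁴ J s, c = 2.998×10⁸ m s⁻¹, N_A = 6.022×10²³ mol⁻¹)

Photon energy at 339 nm: hc/λ = (6.626×10⁻³⁴)(2.998×10⁸)/(339×10⁻⁹) = 5.860×10⁻¹⁹ J.
Energy delivered: (189 mW)(418.8 s) = 79.15 J.
Photons incident: 79.15 / 5.860×10⁻¹⁹ = 1.351×10²⁰, i.e. 1.351×10²⁰/6.022×10²³ = 2.243×10⁻⁴ mol.
Fraction absorbed: 1 − 10^(−0.525) = 0.7015.
Photons absorbed: 0.7015 × 2.243×10⁻⁴ = 1.573×10⁻⁴ mol.
Product: Φ × n_abs = 0.53 × 1.573×10⁻⁴ = 8.337×10⁻⁵ mol.

8.34×10⁻⁵ mol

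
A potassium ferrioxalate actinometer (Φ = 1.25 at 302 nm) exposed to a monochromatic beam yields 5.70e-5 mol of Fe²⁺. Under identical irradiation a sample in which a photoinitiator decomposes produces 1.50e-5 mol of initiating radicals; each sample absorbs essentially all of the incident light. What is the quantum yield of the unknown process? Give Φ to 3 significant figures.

Photons absorbed by the actinometer: 5.70e-5 / 1.25 = 4.560e-5 mol.
Φ(unknown) = 1.50e-5 / 4.560e-5 = 0.329.

Φ = 0.329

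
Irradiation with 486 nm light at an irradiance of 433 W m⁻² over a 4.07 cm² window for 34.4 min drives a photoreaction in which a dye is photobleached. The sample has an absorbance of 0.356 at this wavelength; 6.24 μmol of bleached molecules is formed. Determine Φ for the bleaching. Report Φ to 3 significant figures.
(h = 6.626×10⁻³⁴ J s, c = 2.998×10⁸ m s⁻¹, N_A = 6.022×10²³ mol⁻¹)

Product: 6.24 μmol = 6.24×10⁻⁶ mol.
Photon energy at 486 nm: hc/λ = (6.626×10⁻³⁴)(2.998×10⁸)/(486×10⁻⁹) = 4.087×10⁻¹⁹ J.
Energy delivered: (433 W m⁻²)(4.07×10⁻⁴ m²)(2064 s) = 363.7 J.
Photons incident: 363.7 / 4.087×10⁻¹⁹ = 8.899×10²⁰, i.e. 8.899×10²⁰/6.022×10²³ = 0.001478 mol.
Fraction absorbed: 1 − 10^(−0.356) = 0.5594.
Photons absorbed: 0.5594 × 0.001478 = 8.268×10⁻⁴ mol.
Φ = 6.24×10⁻⁶ mol / 8.268×10⁻⁴ mol photons = 0.00755.

Φ = 0.00755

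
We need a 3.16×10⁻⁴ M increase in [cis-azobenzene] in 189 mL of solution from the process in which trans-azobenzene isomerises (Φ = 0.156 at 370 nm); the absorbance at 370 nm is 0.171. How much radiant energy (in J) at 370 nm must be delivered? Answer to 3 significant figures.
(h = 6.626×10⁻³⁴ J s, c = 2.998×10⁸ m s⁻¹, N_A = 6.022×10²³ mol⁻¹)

380 J

Product: (3.16×10⁻⁴ M)(0.189 L) = 5.972×10⁻⁵ mol.
Photons that must be absorbed: 5.972×10⁻⁵ / 0.156 = 3.828×10⁻⁴ mol.
Fraction absorbed: 1 − 10^(−0.171) = 0.3255.
Incident photons needed: 3.828×10⁻⁴ / 0.3255 = 0.001176 mol.
Photon energy: hc/λ = 5.369×10⁻¹⁹ J; per mole, 3.233×10⁵ J mol⁻¹.
Energy required: 0.001176 × 3.233×10⁵ = 380 J.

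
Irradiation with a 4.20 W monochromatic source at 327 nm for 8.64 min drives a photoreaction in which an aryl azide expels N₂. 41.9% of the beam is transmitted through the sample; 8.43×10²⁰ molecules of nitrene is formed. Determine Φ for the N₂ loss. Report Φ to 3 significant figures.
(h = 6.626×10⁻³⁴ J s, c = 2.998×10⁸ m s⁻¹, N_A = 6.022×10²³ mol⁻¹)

Product: 8.43×10²⁰ / 6.022×10²³ = 0.001400 mol.
Photon energy at 327 nm: hc/λ = (6.626×10⁻³⁴)(2.998×10⁸)/(327×10⁻⁹) = 6.075×10⁻¹⁹ J.
Energy delivered: (4.20 W)(518.4 s) = 2177 J.
Photons incident: 2177 / 6.075×10⁻¹⁹ = 3.584×10²¹, i.e. 3.584×10²¹/6.022×10²³ = 0.005952 mol.
Fraction absorbed: 1 − 41.9/100 = 0.5810.
Photons absorbed: 0.5810 × 0.005952 = 0.003458 mol.
Φ = 0.001400 mol / 0.003458 mol photons = 0.405.

Φ = 0.405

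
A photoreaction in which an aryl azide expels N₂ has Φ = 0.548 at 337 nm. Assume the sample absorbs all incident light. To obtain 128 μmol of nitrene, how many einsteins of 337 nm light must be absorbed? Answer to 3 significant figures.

2.34×10⁻⁴ einstein

Product: 128 μmol = 1.28×10⁻⁴ mol.
Photons that must be absorbed: 1.28×10⁻⁴ / 0.548 = 2.336×10⁻⁴ mol.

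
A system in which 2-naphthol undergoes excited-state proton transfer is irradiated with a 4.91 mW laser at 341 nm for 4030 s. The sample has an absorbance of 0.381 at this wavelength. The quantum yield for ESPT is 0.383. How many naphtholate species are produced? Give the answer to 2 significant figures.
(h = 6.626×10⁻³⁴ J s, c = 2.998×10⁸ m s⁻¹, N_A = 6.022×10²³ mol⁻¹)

7.6×10¹⁸ species

Photon energy at 341 nm: hc/λ = (6.626×10⁻³⁴)(2.998×10⁸)/(341×10⁻⁹) = 5.825×10⁻¹⁹ J.
Energy delivered: (4.91 mW)(4030 s) = 19.79 J.
Photons incident: 19.79 / 5.825×10⁻¹⁹ = 3.397×10¹⁹, i.e. 3.397×10¹⁹/6.022×10²³ = 5.641×10⁻⁵ mol.
Fraction absorbed: 1 − 10^(−0.381) = 0.5841.
Photons absorbed: 0.5841 × 5.641×10⁻⁵ = 3.295×10⁻⁵ mol.
Product: Φ × n_abs = 0.383 × 3.295×10⁻⁵ = 1.262×10⁻⁵ mol.
As a count: 1.262×10⁻⁵ × 6.022×10²³ = 7.6×10¹⁸.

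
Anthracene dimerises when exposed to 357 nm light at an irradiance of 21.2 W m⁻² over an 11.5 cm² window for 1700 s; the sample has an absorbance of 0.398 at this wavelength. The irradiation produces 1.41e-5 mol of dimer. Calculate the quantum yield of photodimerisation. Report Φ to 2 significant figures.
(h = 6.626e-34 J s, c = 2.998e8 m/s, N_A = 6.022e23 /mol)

Φ = 0.19

Photon energy at 357 nm: hc/λ = (6.626e-34)(2.998e8)/(357e-9) = 5.564e-19 J.
Energy delivered: (21.2 W m⁻²)(11.5e-4 m²)(1700 s) = 41.45 J.
Photons incident: 41.45 / 5.564e-19 = 7.450e19, i.e. 7.450e19/6.022e23 = 1.237e-4 mol.
Fraction absorbed: 1 − 10^(−0.398) = 0.6001.
Photons absorbed: 0.6001 × 1.237e-4 = 7.423e-5 mol.
Φ = 1.41e-5 mol / 7.423e-5 mol photons = 0.19.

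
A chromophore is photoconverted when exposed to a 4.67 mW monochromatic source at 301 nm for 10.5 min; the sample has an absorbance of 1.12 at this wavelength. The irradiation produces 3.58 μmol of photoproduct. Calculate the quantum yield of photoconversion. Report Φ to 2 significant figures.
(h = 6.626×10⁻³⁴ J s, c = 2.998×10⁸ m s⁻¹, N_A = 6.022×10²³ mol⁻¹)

Φ = 0.52

Product: 3.58 μmol = 3.58×10⁻⁶ mol.
Photon energy at 301 nm: hc/λ = (6.626×10⁻³⁴)(2.998×10⁸)/(301×10⁻⁹) = 6.600×10⁻¹⁹ J.
Energy delivered: (4.67 mW)(630 s) = 2.942 J.
Photons incident: 2.942 / 6.600×10⁻¹⁹ = 4.458×10¹⁸, i.e. 4.458×10¹⁸/6.022×10²³ = 7.403×10⁻⁶ mol.
Fraction absorbed: 1 − 10^(−1.12) = 0.9241.
Photons absorbed: 0.9241 × 7.403×10⁻⁶ = 6.841×10⁻⁶ mol.
Φ = 3.58×10⁻⁶ mol / 6.841×10⁻⁶ mol photons = 0.52.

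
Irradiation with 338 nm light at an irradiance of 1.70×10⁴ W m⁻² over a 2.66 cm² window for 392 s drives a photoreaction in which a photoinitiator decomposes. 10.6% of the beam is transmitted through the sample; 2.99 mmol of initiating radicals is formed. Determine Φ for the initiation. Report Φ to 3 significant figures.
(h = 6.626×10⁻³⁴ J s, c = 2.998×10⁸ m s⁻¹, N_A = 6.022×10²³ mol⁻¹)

Product: 2.99 mmol = 0.00299 mol.
Photon energy at 338 nm: hc/λ = (6.626×10⁻³⁴)(2.998×10⁸)/(338×10⁻⁹) = 5.877×10⁻¹⁹ J.
Energy delivered: (1.70×10⁴ W m⁻²)(2.66×10⁻⁴ m²)(392 s) = 1773 J.
Photons incident: 1773 / 5.877×10⁻¹⁹ = 3.017×10²¹, i.e. 3.017×10²¹/6.022×10²³ = 0.005010 mol.
Fraction absorbed: 1 − 10.6/100 = 0.8940.
Photons absorbed: 0.8940 × 0.005010 = 0.004479 mol.
Φ = 0.00299 mol / 0.004479 mol photons = 0.668.

Φ = 0.668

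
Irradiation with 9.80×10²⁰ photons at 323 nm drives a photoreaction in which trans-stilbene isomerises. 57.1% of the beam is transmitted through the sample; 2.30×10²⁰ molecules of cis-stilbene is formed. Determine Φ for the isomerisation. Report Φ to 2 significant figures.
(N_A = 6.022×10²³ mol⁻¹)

Φ = 0.55

Product: 2.30×10²⁰ / 6.022×10²³ = 3.819×10⁻⁴ mol.
Moles of photons: 9.80×10²⁰ / 6.022×10²³ = 0.001627 mol.
Fraction absorbed: 1 − 57.1/100 = 0.4290.
Photons absorbed: 0.4290 × 0.001627 = 6.980×10⁻⁴ mol.
Φ = 3.819×10⁻⁴ mol / 6.980×10⁻⁴ mol photons = 0.55.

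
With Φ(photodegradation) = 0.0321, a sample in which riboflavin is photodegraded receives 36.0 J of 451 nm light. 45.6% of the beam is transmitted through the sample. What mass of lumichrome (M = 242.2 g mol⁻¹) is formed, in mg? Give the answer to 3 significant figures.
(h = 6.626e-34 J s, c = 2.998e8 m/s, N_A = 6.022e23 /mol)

Photon energy at 451 nm: hc/λ = (6.626e-34)(2.998e8)/(451e-9) = 4.405e-19 J.
Photons incident: 36.0 / 4.405e-19 = 8.173e19, i.e. 8.173e19/6.022e23 = 1.357e-4 mol.
Fraction absorbed: 1 − 45.6/100 = 0.5440.
Photons absorbed: 0.5440 × 1.357e-4 = 7.382e-5 mol.
Product: Φ × n_abs = 0.0321 × 7.382e-5 = 2.370e-6 mol.
Mass: 2.370e-6 × 242.2 = 5.740e-4 g = 0.574 mg.

0.574 mg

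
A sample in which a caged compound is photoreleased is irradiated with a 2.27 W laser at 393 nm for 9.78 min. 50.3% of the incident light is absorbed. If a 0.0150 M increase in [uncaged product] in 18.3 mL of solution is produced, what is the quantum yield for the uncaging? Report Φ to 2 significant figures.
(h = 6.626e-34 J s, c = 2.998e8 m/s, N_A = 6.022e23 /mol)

Product: (0.0150 M)(0.0183 L) = 2.745e-4 mol.
Photon energy at 393 nm: hc/λ = (6.626e-34)(2.998e8)/(393e-9) = 5.055e-19 J.
Energy delivered: (2.27 W)(586.8 s) = 1332 J.
Photons incident: 1332 / 5.055e-19 = 2.635e21, i.e. 2.635e21/6.022e23 = 0.004376 mol.
Photons absorbed: 0.503 × 0.004376 = 0.002201 mol.
Φ = 2.745e-4 mol / 0.002201 mol photons = 0.12.

Φ = 0.12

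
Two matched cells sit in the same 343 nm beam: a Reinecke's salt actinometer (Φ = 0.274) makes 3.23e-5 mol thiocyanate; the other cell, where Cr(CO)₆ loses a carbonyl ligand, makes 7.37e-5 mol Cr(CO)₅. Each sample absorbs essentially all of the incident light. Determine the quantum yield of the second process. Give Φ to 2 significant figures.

Φ = 0.63

Photons absorbed by the actinometer: 3.23e-5 / 0.274 = 1.179e-4 mol.
Φ(unknown) = 7.37e-5 / 1.179e-4 = 0.63.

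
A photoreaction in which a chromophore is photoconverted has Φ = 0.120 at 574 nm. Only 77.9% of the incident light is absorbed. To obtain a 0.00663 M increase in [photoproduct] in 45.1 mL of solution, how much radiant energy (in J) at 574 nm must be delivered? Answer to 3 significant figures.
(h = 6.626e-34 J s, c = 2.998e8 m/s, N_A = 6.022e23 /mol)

Product: (0.00663 M)(0.0451 L) = 2.990e-4 mol.
Photons that must be absorbed: 2.990e-4 / 0.120 = 0.002492 mol.
Incident photons needed: 0.002492 / 0.779 = 0.003199 mol.
Photon energy: hc/λ = 3.461e-19 J; per mole, 2.084e5 J mol⁻¹.
Energy required: 0.003199 × 2.084e5 = 667 J.

667 J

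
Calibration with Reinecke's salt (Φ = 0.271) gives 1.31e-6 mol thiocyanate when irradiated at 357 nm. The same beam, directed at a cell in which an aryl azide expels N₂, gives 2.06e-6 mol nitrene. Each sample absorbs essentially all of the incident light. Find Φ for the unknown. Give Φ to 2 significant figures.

Photons absorbed by the actinometer: 1.31e-6 / 0.271 = 4.834e-6 mol.
Φ(unknown) = 2.06e-6 / 4.834e-6 = 0.43.

Φ = 0.43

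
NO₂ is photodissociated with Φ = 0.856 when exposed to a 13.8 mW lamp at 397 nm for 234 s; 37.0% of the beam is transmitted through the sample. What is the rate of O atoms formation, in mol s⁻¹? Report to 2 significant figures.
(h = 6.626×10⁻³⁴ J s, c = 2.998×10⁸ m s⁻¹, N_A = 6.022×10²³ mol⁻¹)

2.5×10⁻⁸ mol s⁻¹

Photon energy at 397 nm: hc/λ = (6.626×10⁻³⁴)(2.998×10⁸)/(397×10⁻⁹) = 5.004×10⁻¹⁹ J.
Energy delivered: (13.8 mW)(234 s) = 3.229 J.
Photons incident: 3.229 / 5.004×10⁻¹⁹ = 6.453×10¹⁸, i.e. 6.453×10¹⁸/6.022×10²³ = 1.072×10⁻⁵ mol.
Fraction absorbed: 1 − 37.0/100 = 0.6300.
Photons absorbed: 0.6300 × 1.072×10⁻⁵ = 6.754×10⁻⁶ mol.
Product formed: 0.856 × 6.754×10⁻⁶ = 5.781×10⁻⁶ mol.
Rate: 5.781×10⁻⁶ / 234 s = 2.5×10⁻⁸ mol s⁻¹.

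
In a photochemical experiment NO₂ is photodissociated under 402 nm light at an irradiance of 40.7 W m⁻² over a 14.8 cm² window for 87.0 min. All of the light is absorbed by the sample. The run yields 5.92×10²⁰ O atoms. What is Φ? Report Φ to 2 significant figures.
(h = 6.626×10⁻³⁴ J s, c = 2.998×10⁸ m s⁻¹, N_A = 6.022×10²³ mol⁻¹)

Φ = 0.93

Product: 5.92×10²⁰ / 6.022×10²³ = 9.831×10⁻⁴ mol.
Photon energy at 402 nm: hc/λ = (6.626×10⁻³⁴)(2.998×10⁸)/(402×10⁻⁹) = 4.941×10⁻¹⁹ J.
Energy delivered: (40.7 W m⁻²)(14.8×10⁻⁴ m²)(5220 s) = 314.4 J.
Photons incident: 314.4 / 4.941×10⁻¹⁹ = 6.363×10²⁰, i.e. 6.363×10²⁰/6.022×10²³ = 0.001057 mol.
Φ = 9.831×10⁻⁴ mol / 0.001057 mol photons = 0.93.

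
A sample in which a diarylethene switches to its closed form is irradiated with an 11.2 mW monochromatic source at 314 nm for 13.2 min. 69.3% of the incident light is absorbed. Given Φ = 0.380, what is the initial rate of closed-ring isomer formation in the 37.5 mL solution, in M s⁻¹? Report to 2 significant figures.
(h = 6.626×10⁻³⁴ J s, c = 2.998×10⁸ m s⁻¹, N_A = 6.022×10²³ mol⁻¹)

Photon energy at 314 nm: hc/λ = (6.626×10⁻³⁴)(2.998×10⁸)/(314×10⁻⁹) = 6.326×10⁻¹⁹ J.
Energy delivered: (11.2 mW)(792 s) = 8.870 J.
Photons incident: 8.870 / 6.326×10⁻¹⁹ = 1.402×10¹⁹, i.e. 1.402×10¹⁹/6.022×10²³ = 2.328×10⁻⁵ mol.
Photons absorbed: 0.693 × 2.328×10⁻⁵ = 1.613×10⁻⁵ mol.
Product formed: 0.380 × 1.613×10⁻⁵ = 6.129×10⁻⁶ mol.
Rate: 6.129×10⁻⁶ mol / (792 s × 0.0375 L) = 2.1×10⁻⁷ M s⁻¹.

2.1×10⁻⁷ M s⁻¹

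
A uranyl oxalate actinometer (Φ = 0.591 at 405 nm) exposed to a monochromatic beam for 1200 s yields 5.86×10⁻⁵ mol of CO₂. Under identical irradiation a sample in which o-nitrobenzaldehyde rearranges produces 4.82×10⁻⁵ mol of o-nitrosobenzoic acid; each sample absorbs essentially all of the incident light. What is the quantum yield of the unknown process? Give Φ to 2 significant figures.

Φ = 0.49

Photons absorbed by the actinometer: 5.86×10⁻⁵ / 0.591 = 9.915×10⁻⁵ mol.
Φ(unknown) = 4.82×10⁻⁵ / 9.915×10⁻⁵ = 0.49.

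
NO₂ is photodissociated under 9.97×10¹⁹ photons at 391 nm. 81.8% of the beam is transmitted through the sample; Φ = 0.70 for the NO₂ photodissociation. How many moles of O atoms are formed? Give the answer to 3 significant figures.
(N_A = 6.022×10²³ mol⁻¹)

2.11×10⁻⁵ mol

Moles of photons: 9.97×10¹⁹ / 6.022×10²³ = 1.656×10⁻⁴ mol.
Fraction absorbed: 1 − 81.8/100 = 0.1820.
Photons absorbed: 0.1820 × 1.656×10⁻⁴ = 3.014×10⁻⁵ mol.
Product: Φ × n_abs = 0.70 × 3.014×10⁻⁵ = 2.110×10⁻⁵ mol.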